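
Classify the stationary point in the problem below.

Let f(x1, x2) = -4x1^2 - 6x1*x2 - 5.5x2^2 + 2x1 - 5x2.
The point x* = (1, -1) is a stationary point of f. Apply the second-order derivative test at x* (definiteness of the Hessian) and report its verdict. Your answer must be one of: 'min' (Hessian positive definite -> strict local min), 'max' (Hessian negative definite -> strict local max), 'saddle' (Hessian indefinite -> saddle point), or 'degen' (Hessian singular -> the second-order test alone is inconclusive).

Compute the Hessian H = grad^2 f:
  H = [[-8, -6], [-6, -11]]
Verify stationarity: grad f(x*) = H x* + g = (0, 0).
Eigenvalues of H: -15.6847, -3.3153.
Both eigenvalues < 0, so H is negative definite -> x* is a strict local max.

max


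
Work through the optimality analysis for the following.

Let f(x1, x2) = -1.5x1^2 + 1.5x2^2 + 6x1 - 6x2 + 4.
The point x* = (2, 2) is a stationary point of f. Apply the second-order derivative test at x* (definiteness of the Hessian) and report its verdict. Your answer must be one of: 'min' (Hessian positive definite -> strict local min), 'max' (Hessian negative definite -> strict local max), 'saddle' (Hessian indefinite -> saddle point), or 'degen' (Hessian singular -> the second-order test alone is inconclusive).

Compute the Hessian H = grad^2 f:
  H = [[-3, 0], [0, 3]]
Verify stationarity: grad f(x*) = H x* + g = (0, 0).
Eigenvalues of H: -3, 3.
Eigenvalues have mixed signs, so H is indefinite -> x* is a saddle point.

saddle


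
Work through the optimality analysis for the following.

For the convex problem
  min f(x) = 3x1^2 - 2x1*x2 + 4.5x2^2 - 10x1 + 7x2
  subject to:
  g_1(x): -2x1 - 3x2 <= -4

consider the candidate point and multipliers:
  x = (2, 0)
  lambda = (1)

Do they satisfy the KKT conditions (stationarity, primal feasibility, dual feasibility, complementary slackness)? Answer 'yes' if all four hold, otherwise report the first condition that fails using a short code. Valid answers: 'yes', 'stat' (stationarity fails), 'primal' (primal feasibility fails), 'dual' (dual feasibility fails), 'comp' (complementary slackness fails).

Gradient of f: grad f(x) = Q x + c = (2, 3)
Constraint values g_i(x) = a_i^T x - b_i:
  g_1((2, 0)) = 0
Stationarity residual: grad f(x) + sum_i lambda_i a_i = (0, 0)
  -> stationarity OK
Primal feasibility (all g_i <= 0): OK
Dual feasibility (all lambda_i >= 0): OK
Complementary slackness (lambda_i * g_i(x) = 0 for all i): OK

Verdict: yes, KKT holds.

yes


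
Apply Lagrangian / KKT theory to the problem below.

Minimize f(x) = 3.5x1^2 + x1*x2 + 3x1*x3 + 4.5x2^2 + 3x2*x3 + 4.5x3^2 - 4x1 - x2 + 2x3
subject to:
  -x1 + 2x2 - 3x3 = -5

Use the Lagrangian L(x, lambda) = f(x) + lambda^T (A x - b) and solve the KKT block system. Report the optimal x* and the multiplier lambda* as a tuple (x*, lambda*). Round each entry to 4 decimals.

Form the Lagrangian:
  L(x, lambda) = (1/2) x^T Q x + c^T x + lambda^T (A x - b)
Stationarity (grad_x L = 0): Q x + c + A^T lambda = 0.
Primal feasibility: A x = b.

This gives the KKT block system:
  [ Q   A^T ] [ x     ]   [-c ]
  [ A    0  ] [ lambda ] = [ b ]

Solving the linear system:
  x*      = (0.7778, -0.902, 0.8061)
  lambda* = (2.9608)
  f(x*)   = 7.1035

x* = (0.7778, -0.902, 0.8061), lambda* = (2.9608)


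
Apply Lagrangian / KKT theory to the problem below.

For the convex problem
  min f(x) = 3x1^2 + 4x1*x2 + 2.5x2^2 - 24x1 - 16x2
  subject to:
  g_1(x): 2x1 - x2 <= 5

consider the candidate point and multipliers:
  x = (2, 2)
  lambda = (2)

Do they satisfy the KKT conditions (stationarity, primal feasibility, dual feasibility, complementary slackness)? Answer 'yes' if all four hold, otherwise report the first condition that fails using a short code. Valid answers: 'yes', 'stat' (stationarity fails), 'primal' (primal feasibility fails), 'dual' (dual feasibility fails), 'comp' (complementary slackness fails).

Gradient of f: grad f(x) = Q x + c = (-4, 2)
Constraint values g_i(x) = a_i^T x - b_i:
  g_1((2, 2)) = -3
Stationarity residual: grad f(x) + sum_i lambda_i a_i = (0, 0)
  -> stationarity OK
Primal feasibility (all g_i <= 0): OK
Dual feasibility (all lambda_i >= 0): OK
Complementary slackness (lambda_i * g_i(x) = 0 for all i): FAILS

Verdict: the first failing condition is complementary_slackness -> comp.

comp


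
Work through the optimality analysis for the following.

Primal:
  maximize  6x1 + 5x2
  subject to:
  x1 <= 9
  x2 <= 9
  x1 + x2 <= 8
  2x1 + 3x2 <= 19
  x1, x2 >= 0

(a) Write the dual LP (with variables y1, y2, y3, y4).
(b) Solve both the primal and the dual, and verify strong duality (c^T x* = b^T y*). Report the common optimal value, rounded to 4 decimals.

The standard primal-dual pair for 'max c^T x s.t. A x <= b, x >= 0' is:
  Dual:  min b^T y  s.t.  A^T y >= c,  y >= 0.

So the dual LP is:
  minimize  9y1 + 9y2 + 8y3 + 19y4
  subject to:
    y1 + y3 + 2y4 >= 6
    y2 + y3 + 3y4 >= 5
    y1, y2, y3, y4 >= 0

Solving the primal: x* = (8, 0).
  primal value c^T x* = 48.
Solving the dual: y* = (0, 0, 6, 0).
  dual value b^T y* = 48.
Strong duality: c^T x* = b^T y*. Confirmed.

48


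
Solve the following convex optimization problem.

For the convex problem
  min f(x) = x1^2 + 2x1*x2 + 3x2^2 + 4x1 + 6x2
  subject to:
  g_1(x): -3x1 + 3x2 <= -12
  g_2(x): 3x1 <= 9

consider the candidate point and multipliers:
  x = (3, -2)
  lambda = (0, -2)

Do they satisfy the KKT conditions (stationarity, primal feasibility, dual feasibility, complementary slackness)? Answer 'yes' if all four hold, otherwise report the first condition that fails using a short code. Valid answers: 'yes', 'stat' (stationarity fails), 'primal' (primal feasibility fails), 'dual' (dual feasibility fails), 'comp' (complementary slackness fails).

Gradient of f: grad f(x) = Q x + c = (6, 0)
Constraint values g_i(x) = a_i^T x - b_i:
  g_1((3, -2)) = -3
  g_2((3, -2)) = 0
Stationarity residual: grad f(x) + sum_i lambda_i a_i = (0, 0)
  -> stationarity OK
Primal feasibility (all g_i <= 0): OK
Dual feasibility (all lambda_i >= 0): FAILS
Complementary slackness (lambda_i * g_i(x) = 0 for all i): OK

Verdict: the first failing condition is dual_feasibility -> dual.

dual


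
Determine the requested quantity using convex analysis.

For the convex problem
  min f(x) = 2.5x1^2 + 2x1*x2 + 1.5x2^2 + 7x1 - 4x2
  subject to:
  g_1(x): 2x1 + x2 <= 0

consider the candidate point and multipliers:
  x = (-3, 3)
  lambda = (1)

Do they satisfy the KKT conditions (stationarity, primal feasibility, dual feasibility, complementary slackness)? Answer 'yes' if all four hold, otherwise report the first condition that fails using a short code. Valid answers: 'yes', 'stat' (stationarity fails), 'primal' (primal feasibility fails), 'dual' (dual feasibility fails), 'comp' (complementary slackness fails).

Gradient of f: grad f(x) = Q x + c = (-2, -1)
Constraint values g_i(x) = a_i^T x - b_i:
  g_1((-3, 3)) = -3
Stationarity residual: grad f(x) + sum_i lambda_i a_i = (0, 0)
  -> stationarity OK
Primal feasibility (all g_i <= 0): OK
Dual feasibility (all lambda_i >= 0): OK
Complementary slackness (lambda_i * g_i(x) = 0 for all i): FAILS

Verdict: the first failing condition is complementary_slackness -> comp.

comp


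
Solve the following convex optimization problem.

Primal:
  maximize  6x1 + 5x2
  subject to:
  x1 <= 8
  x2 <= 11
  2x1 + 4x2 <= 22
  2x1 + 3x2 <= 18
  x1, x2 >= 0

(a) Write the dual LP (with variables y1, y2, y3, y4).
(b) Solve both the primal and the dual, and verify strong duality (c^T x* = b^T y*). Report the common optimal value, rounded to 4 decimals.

The standard primal-dual pair for 'max c^T x s.t. A x <= b, x >= 0' is:
  Dual:  min b^T y  s.t.  A^T y >= c,  y >= 0.

So the dual LP is:
  minimize  8y1 + 11y2 + 22y3 + 18y4
  subject to:
    y1 + 2y3 + 2y4 >= 6
    y2 + 4y3 + 3y4 >= 5
    y1, y2, y3, y4 >= 0

Solving the primal: x* = (8, 0.6667).
  primal value c^T x* = 51.3333.
Solving the dual: y* = (2.6667, 0, 0, 1.6667).
  dual value b^T y* = 51.3333.
Strong duality: c^T x* = b^T y*. Confirmed.

51.3333


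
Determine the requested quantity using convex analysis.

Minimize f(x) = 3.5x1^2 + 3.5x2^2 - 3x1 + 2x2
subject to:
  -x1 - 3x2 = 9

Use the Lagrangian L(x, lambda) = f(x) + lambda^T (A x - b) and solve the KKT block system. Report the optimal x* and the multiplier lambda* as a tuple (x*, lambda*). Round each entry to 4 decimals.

Form the Lagrangian:
  L(x, lambda) = (1/2) x^T Q x + c^T x + lambda^T (A x - b)
Stationarity (grad_x L = 0): Q x + c + A^T lambda = 0.
Primal feasibility: A x = b.

This gives the KKT block system:
  [ Q   A^T ] [ x     ]   [-c ]
  [ A    0  ] [ lambda ] = [ b ]

Solving the linear system:
  x*      = (-0.4286, -2.8571)
  lambda* = (-6)
  f(x*)   = 24.7857

x* = (-0.4286, -2.8571), lambda* = (-6)


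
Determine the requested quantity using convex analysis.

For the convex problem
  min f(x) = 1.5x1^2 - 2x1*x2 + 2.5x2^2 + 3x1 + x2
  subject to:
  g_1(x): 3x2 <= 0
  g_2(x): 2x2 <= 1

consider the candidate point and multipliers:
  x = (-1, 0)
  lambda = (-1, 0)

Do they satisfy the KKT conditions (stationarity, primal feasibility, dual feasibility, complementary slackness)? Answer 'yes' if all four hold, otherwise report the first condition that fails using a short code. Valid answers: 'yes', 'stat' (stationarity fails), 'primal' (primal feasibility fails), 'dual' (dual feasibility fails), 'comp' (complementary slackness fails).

Gradient of f: grad f(x) = Q x + c = (0, 3)
Constraint values g_i(x) = a_i^T x - b_i:
  g_1((-1, 0)) = 0
  g_2((-1, 0)) = -1
Stationarity residual: grad f(x) + sum_i lambda_i a_i = (0, 0)
  -> stationarity OK
Primal feasibility (all g_i <= 0): OK
Dual feasibility (all lambda_i >= 0): FAILS
Complementary slackness (lambda_i * g_i(x) = 0 for all i): OK

Verdict: the first failing condition is dual_feasibility -> dual.

dual


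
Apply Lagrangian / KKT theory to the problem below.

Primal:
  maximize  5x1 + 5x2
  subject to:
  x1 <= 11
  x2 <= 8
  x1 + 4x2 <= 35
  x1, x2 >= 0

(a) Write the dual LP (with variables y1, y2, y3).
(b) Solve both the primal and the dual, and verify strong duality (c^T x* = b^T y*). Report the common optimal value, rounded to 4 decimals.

The standard primal-dual pair for 'max c^T x s.t. A x <= b, x >= 0' is:
  Dual:  min b^T y  s.t.  A^T y >= c,  y >= 0.

So the dual LP is:
  minimize  11y1 + 8y2 + 35y3
  subject to:
    y1 + y3 >= 5
    y2 + 4y3 >= 5
    y1, y2, y3 >= 0

Solving the primal: x* = (11, 6).
  primal value c^T x* = 85.
Solving the dual: y* = (3.75, 0, 1.25).
  dual value b^T y* = 85.
Strong duality: c^T x* = b^T y*. Confirmed.

85


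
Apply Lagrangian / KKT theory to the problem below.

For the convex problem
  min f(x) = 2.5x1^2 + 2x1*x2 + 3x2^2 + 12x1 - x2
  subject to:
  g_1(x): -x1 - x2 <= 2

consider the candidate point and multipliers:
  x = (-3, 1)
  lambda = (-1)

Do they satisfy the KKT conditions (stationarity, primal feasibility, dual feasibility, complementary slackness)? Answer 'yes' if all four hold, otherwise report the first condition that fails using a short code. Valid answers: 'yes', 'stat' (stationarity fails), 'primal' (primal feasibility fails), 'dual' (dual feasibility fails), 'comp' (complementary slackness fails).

Gradient of f: grad f(x) = Q x + c = (-1, -1)
Constraint values g_i(x) = a_i^T x - b_i:
  g_1((-3, 1)) = 0
Stationarity residual: grad f(x) + sum_i lambda_i a_i = (0, 0)
  -> stationarity OK
Primal feasibility (all g_i <= 0): OK
Dual feasibility (all lambda_i >= 0): FAILS
Complementary slackness (lambda_i * g_i(x) = 0 for all i): OK

Verdict: the first failing condition is dual_feasibility -> dual.

dual


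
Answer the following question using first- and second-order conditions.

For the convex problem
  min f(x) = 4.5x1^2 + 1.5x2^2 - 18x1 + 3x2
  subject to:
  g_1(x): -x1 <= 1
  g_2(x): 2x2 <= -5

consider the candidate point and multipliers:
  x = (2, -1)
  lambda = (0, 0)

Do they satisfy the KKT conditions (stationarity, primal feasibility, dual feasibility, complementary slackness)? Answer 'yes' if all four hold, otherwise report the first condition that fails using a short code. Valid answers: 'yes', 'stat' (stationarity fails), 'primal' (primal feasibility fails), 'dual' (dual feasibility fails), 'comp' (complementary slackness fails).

Gradient of f: grad f(x) = Q x + c = (0, 0)
Constraint values g_i(x) = a_i^T x - b_i:
  g_1((2, -1)) = -3
  g_2((2, -1)) = 3
Stationarity residual: grad f(x) + sum_i lambda_i a_i = (0, 0)
  -> stationarity OK
Primal feasibility (all g_i <= 0): FAILS
Dual feasibility (all lambda_i >= 0): OK
Complementary slackness (lambda_i * g_i(x) = 0 for all i): OK

Verdict: the first failing condition is primal_feasibility -> primal.

primal


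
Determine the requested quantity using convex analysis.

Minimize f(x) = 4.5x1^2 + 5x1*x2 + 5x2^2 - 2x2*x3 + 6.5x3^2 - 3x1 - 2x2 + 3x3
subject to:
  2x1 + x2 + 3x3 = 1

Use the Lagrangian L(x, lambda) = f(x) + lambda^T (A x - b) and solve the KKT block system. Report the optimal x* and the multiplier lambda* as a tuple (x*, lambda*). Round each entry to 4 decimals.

Form the Lagrangian:
  L(x, lambda) = (1/2) x^T Q x + c^T x + lambda^T (A x - b)
Stationarity (grad_x L = 0): Q x + c + A^T lambda = 0.
Primal feasibility: A x = b.

This gives the KKT block system:
  [ Q   A^T ] [ x     ]   [-c ]
  [ A    0  ] [ lambda ] = [ b ]

Solving the linear system:
  x*      = (0.5171, 0.0268, -0.0203)
  lambda* = (-0.894)
  f(x*)   = -0.386

x* = (0.5171, 0.0268, -0.0203), lambda* = (-0.894)


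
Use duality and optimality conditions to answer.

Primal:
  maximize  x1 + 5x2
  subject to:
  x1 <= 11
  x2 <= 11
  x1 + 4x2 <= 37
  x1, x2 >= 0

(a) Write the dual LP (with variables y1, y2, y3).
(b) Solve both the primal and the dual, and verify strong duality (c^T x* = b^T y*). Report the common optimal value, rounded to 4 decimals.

The standard primal-dual pair for 'max c^T x s.t. A x <= b, x >= 0' is:
  Dual:  min b^T y  s.t.  A^T y >= c,  y >= 0.

So the dual LP is:
  minimize  11y1 + 11y2 + 37y3
  subject to:
    y1 + y3 >= 1
    y2 + 4y3 >= 5
    y1, y2, y3 >= 0

Solving the primal: x* = (0, 9.25).
  primal value c^T x* = 46.25.
Solving the dual: y* = (0, 0, 1.25).
  dual value b^T y* = 46.25.
Strong duality: c^T x* = b^T y*. Confirmed.

46.25


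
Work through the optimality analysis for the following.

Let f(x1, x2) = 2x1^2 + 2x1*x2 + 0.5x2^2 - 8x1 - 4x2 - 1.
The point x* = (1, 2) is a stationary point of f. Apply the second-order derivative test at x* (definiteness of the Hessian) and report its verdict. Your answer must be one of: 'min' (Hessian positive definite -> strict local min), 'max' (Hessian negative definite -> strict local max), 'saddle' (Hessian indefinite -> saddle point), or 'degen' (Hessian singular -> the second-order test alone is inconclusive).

Compute the Hessian H = grad^2 f:
  H = [[4, 2], [2, 1]]
Verify stationarity: grad f(x*) = H x* + g = (0, 0).
Eigenvalues of H: 0, 5.
H has a zero eigenvalue (singular; positive semidefinite but not definite), so H is neither positive definite, negative definite, nor indefinite. The second-order test alone is inconclusive -> degen.
(Indeed, f is constant along the null direction of H through x*, so x* is not a strict local extremum.)

degen


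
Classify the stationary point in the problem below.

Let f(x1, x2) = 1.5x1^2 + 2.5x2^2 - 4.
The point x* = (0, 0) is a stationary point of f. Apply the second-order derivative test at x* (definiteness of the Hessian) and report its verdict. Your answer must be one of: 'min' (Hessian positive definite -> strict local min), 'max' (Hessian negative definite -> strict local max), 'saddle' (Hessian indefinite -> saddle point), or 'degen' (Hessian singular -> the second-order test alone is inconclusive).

Compute the Hessian H = grad^2 f:
  H = [[3, 0], [0, 5]]
Verify stationarity: grad f(x*) = H x* + g = (0, 0).
Eigenvalues of H: 3, 5.
Both eigenvalues > 0, so H is positive definite -> x* is a strict local min.

min


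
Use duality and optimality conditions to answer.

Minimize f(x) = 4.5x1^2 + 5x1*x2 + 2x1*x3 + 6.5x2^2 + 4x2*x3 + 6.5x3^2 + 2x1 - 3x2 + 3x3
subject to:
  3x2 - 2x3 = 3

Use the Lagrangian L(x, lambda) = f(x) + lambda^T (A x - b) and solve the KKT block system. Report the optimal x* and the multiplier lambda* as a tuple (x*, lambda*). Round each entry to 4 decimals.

Form the Lagrangian:
  L(x, lambda) = (1/2) x^T Q x + c^T x + lambda^T (A x - b)
Stationarity (grad_x L = 0): Q x + c + A^T lambda = 0.
Primal feasibility: A x = b.

This gives the KKT block system:
  [ Q   A^T ] [ x     ]   [-c ]
  [ A    0  ] [ lambda ] = [ b ]

Solving the linear system:
  x*      = (-0.5085, 0.6971, -0.4543)
  lambda* = (-0.5675)
  f(x*)   = -1.3845

x* = (-0.5085, 0.6971, -0.4543), lambda* = (-0.5675)


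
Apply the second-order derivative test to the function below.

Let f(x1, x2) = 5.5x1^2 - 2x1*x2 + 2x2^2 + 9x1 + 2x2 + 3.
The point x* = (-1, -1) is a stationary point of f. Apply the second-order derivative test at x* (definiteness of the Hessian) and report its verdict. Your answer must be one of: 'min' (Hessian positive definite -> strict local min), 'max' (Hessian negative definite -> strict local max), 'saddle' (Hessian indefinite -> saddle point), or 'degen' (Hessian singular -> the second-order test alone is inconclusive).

Compute the Hessian H = grad^2 f:
  H = [[11, -2], [-2, 4]]
Verify stationarity: grad f(x*) = H x* + g = (0, 0).
Eigenvalues of H: 3.4689, 11.5311.
Both eigenvalues > 0, so H is positive definite -> x* is a strict local min.

min


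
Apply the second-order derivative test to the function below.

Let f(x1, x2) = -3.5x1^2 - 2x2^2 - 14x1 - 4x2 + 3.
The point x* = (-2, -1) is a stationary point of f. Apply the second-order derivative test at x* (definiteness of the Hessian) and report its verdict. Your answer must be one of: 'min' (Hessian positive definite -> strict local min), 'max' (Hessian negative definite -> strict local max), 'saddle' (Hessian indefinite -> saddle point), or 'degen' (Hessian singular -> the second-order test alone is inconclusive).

Compute the Hessian H = grad^2 f:
  H = [[-7, 0], [0, -4]]
Verify stationarity: grad f(x*) = H x* + g = (0, 0).
Eigenvalues of H: -7, -4.
Both eigenvalues < 0, so H is negative definite -> x* is a strict local max.

max


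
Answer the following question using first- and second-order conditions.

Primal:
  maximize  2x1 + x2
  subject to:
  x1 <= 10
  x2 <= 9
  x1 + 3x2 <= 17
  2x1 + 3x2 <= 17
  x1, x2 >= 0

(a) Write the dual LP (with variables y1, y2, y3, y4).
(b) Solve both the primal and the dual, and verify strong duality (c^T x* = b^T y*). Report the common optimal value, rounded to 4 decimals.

The standard primal-dual pair for 'max c^T x s.t. A x <= b, x >= 0' is:
  Dual:  min b^T y  s.t.  A^T y >= c,  y >= 0.

So the dual LP is:
  minimize  10y1 + 9y2 + 17y3 + 17y4
  subject to:
    y1 + y3 + 2y4 >= 2
    y2 + 3y3 + 3y4 >= 1
    y1, y2, y3, y4 >= 0

Solving the primal: x* = (8.5, 0).
  primal value c^T x* = 17.
Solving the dual: y* = (0, 0, 0, 1).
  dual value b^T y* = 17.
Strong duality: c^T x* = b^T y*. Confirmed.

17


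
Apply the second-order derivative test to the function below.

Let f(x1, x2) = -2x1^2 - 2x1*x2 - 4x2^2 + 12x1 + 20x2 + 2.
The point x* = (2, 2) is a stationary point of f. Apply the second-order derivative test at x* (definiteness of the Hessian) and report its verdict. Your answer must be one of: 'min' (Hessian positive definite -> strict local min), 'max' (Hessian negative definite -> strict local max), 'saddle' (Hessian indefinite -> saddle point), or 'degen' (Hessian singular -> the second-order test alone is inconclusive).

Compute the Hessian H = grad^2 f:
  H = [[-4, -2], [-2, -8]]
Verify stationarity: grad f(x*) = H x* + g = (0, 0).
Eigenvalues of H: -8.8284, -3.1716.
Both eigenvalues < 0, so H is negative definite -> x* is a strict local max.

max


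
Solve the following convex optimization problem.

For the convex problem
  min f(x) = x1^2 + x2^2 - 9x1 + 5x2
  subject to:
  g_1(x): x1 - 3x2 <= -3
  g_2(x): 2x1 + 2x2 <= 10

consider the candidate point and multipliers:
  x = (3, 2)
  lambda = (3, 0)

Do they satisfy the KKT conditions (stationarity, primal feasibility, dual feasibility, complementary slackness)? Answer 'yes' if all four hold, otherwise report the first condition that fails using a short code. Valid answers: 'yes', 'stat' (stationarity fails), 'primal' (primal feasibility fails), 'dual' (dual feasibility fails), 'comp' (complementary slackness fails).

Gradient of f: grad f(x) = Q x + c = (-3, 9)
Constraint values g_i(x) = a_i^T x - b_i:
  g_1((3, 2)) = 0
  g_2((3, 2)) = 0
Stationarity residual: grad f(x) + sum_i lambda_i a_i = (0, 0)
  -> stationarity OK
Primal feasibility (all g_i <= 0): OK
Dual feasibility (all lambda_i >= 0): OK
Complementary slackness (lambda_i * g_i(x) = 0 for all i): OK

Verdict: yes, KKT holds.

yes


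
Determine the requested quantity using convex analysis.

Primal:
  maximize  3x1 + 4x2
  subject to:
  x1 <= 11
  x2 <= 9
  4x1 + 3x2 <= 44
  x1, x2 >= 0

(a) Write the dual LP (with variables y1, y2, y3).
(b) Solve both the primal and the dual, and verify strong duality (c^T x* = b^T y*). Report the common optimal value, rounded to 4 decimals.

The standard primal-dual pair for 'max c^T x s.t. A x <= b, x >= 0' is:
  Dual:  min b^T y  s.t.  A^T y >= c,  y >= 0.

So the dual LP is:
  minimize  11y1 + 9y2 + 44y3
  subject to:
    y1 + 4y3 >= 3
    y2 + 3y3 >= 4
    y1, y2, y3 >= 0

Solving the primal: x* = (4.25, 9).
  primal value c^T x* = 48.75.
Solving the dual: y* = (0, 1.75, 0.75).
  dual value b^T y* = 48.75.
Strong duality: c^T x* = b^T y*. Confirmed.

48.75


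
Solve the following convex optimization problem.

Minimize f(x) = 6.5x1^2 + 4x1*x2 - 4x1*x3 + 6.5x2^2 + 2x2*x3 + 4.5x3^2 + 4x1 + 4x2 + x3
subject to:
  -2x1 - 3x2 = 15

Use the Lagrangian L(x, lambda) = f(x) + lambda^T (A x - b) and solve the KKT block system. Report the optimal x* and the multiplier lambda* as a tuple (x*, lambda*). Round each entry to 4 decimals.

Form the Lagrangian:
  L(x, lambda) = (1/2) x^T Q x + c^T x + lambda^T (A x - b)
Stationarity (grad_x L = 0): Q x + c + A^T lambda = 0.
Primal feasibility: A x = b.

This gives the KKT block system:
  [ Q   A^T ] [ x     ]   [-c ]
  [ A    0  ] [ lambda ] = [ b ]

Solving the linear system:
  x*      = (-1.88, -3.7467, -0.114)
  lambda* = (-17.485)
  f(x*)   = 119.8271

x* = (-1.88, -3.7467, -0.114), lambda* = (-17.485)


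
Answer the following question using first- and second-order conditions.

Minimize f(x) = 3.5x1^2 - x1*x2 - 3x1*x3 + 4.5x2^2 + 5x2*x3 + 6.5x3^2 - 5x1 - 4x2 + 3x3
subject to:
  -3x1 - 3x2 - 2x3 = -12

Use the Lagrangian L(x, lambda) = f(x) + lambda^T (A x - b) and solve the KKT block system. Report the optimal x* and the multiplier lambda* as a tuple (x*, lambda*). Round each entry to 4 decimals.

Form the Lagrangian:
  L(x, lambda) = (1/2) x^T Q x + c^T x + lambda^T (A x - b)
Stationarity (grad_x L = 0): Q x + c + A^T lambda = 0.
Primal feasibility: A x = b.

This gives the KKT block system:
  [ Q   A^T ] [ x     ]   [-c ]
  [ A    0  ] [ lambda ] = [ b ]

Solving the linear system:
  x*      = (2.2877, 1.623, 0.1339)
  lambda* = (2.9964)
  f(x*)   = 9.2138

x* = (2.2877, 1.623, 0.1339), lambda* = (2.9964)


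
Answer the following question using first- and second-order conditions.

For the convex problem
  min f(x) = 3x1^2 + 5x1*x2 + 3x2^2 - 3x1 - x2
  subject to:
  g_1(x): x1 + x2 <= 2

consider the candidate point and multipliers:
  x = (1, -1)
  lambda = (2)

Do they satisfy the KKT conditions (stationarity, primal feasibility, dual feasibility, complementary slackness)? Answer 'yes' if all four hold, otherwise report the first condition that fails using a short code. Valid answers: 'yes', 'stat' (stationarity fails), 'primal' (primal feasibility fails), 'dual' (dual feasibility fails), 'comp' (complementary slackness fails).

Gradient of f: grad f(x) = Q x + c = (-2, -2)
Constraint values g_i(x) = a_i^T x - b_i:
  g_1((1, -1)) = -2
Stationarity residual: grad f(x) + sum_i lambda_i a_i = (0, 0)
  -> stationarity OK
Primal feasibility (all g_i <= 0): OK
Dual feasibility (all lambda_i >= 0): OK
Complementary slackness (lambda_i * g_i(x) = 0 for all i): FAILS

Verdict: the first failing condition is complementary_slackness -> comp.

comp


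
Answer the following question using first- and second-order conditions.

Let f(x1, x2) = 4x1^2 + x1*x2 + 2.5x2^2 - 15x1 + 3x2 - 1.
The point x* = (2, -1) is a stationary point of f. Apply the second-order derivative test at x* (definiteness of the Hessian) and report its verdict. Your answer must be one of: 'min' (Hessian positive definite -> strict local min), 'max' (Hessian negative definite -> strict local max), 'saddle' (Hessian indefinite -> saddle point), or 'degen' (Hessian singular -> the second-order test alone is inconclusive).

Compute the Hessian H = grad^2 f:
  H = [[8, 1], [1, 5]]
Verify stationarity: grad f(x*) = H x* + g = (0, 0).
Eigenvalues of H: 4.6972, 8.3028.
Both eigenvalues > 0, so H is positive definite -> x* is a strict local min.

min


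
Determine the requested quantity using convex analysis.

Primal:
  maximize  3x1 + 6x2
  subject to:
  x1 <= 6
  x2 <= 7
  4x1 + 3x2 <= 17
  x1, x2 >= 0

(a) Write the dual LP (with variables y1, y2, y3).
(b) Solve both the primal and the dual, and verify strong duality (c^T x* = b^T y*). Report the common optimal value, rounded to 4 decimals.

The standard primal-dual pair for 'max c^T x s.t. A x <= b, x >= 0' is:
  Dual:  min b^T y  s.t.  A^T y >= c,  y >= 0.

So the dual LP is:
  minimize  6y1 + 7y2 + 17y3
  subject to:
    y1 + 4y3 >= 3
    y2 + 3y3 >= 6
    y1, y2, y3 >= 0

Solving the primal: x* = (0, 5.6667).
  primal value c^T x* = 34.
Solving the dual: y* = (0, 0, 2).
  dual value b^T y* = 34.
Strong duality: c^T x* = b^T y*. Confirmed.

34


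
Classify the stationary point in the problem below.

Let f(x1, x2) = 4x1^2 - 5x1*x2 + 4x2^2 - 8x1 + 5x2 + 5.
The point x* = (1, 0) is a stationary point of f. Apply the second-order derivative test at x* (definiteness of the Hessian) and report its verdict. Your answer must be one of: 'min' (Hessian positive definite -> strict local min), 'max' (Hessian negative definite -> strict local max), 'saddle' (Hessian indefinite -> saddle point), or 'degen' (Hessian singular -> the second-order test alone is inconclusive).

Compute the Hessian H = grad^2 f:
  H = [[8, -5], [-5, 8]]
Verify stationarity: grad f(x*) = H x* + g = (0, 0).
Eigenvalues of H: 3, 13.
Both eigenvalues > 0, so H is positive definite -> x* is a strict local min.

min


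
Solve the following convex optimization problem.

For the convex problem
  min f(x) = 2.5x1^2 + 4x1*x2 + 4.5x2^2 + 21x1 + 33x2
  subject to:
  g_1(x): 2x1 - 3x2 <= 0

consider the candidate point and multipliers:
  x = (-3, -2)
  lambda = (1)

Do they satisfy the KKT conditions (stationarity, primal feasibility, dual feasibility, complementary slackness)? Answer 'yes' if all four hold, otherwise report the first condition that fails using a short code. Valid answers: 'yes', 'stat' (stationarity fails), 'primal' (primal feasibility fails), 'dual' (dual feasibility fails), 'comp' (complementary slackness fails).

Gradient of f: grad f(x) = Q x + c = (-2, 3)
Constraint values g_i(x) = a_i^T x - b_i:
  g_1((-3, -2)) = 0
Stationarity residual: grad f(x) + sum_i lambda_i a_i = (0, 0)
  -> stationarity OK
Primal feasibility (all g_i <= 0): OK
Dual feasibility (all lambda_i >= 0): OK
Complementary slackness (lambda_i * g_i(x) = 0 for all i): OK

Verdict: yes, KKT holds.

yes


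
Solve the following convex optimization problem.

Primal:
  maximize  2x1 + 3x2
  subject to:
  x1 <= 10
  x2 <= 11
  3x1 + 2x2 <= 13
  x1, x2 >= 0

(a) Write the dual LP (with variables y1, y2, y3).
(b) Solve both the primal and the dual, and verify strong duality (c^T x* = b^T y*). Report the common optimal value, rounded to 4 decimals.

The standard primal-dual pair for 'max c^T x s.t. A x <= b, x >= 0' is:
  Dual:  min b^T y  s.t.  A^T y >= c,  y >= 0.

So the dual LP is:
  minimize  10y1 + 11y2 + 13y3
  subject to:
    y1 + 3y3 >= 2
    y2 + 2y3 >= 3
    y1, y2, y3 >= 0

Solving the primal: x* = (0, 6.5).
  primal value c^T x* = 19.5.
Solving the dual: y* = (0, 0, 1.5).
  dual value b^T y* = 19.5.
Strong duality: c^T x* = b^T y*. Confirmed.

19.5


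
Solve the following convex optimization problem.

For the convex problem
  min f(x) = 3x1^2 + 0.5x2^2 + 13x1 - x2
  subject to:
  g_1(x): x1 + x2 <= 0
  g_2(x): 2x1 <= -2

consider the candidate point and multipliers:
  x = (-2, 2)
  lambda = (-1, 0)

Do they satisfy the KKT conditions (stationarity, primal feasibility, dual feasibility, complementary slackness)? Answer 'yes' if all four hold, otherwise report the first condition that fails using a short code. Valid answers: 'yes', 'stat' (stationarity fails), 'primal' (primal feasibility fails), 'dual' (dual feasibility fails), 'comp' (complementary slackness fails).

Gradient of f: grad f(x) = Q x + c = (1, 1)
Constraint values g_i(x) = a_i^T x - b_i:
  g_1((-2, 2)) = 0
  g_2((-2, 2)) = -2
Stationarity residual: grad f(x) + sum_i lambda_i a_i = (0, 0)
  -> stationarity OK
Primal feasibility (all g_i <= 0): OK
Dual feasibility (all lambda_i >= 0): FAILS
Complementary slackness (lambda_i * g_i(x) = 0 for all i): OK

Verdict: the first failing condition is dual_feasibility -> dual.

dual


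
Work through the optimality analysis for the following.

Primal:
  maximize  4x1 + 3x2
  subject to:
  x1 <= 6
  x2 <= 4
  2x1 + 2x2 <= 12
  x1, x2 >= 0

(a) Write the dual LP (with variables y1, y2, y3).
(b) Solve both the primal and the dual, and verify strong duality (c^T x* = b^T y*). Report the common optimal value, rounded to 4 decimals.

The standard primal-dual pair for 'max c^T x s.t. A x <= b, x >= 0' is:
  Dual:  min b^T y  s.t.  A^T y >= c,  y >= 0.

So the dual LP is:
  minimize  6y1 + 4y2 + 12y3
  subject to:
    y1 + 2y3 >= 4
    y2 + 2y3 >= 3
    y1, y2, y3 >= 0

Solving the primal: x* = (6, 0).
  primal value c^T x* = 24.
Solving the dual: y* = (1, 0, 1.5).
  dual value b^T y* = 24.
Strong duality: c^T x* = b^T y*. Confirmed.

24


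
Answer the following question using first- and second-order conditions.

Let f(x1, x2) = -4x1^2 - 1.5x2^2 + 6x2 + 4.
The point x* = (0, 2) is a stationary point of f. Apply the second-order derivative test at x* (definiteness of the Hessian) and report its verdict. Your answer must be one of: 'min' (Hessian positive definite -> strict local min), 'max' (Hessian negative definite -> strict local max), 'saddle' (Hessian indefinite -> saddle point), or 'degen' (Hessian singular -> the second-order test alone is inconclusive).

Compute the Hessian H = grad^2 f:
  H = [[-8, 0], [0, -3]]
Verify stationarity: grad f(x*) = H x* + g = (0, 0).
Eigenvalues of H: -8, -3.
Both eigenvalues < 0, so H is negative definite -> x* is a strict local max.

max


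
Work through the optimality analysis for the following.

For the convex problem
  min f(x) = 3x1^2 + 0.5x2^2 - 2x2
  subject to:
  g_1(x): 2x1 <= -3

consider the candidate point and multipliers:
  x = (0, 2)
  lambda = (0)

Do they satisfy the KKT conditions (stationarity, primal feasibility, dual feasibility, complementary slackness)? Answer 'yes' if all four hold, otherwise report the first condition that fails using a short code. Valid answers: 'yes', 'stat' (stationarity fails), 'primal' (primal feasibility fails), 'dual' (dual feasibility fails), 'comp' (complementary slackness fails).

Gradient of f: grad f(x) = Q x + c = (0, 0)
Constraint values g_i(x) = a_i^T x - b_i:
  g_1((0, 2)) = 3
Stationarity residual: grad f(x) + sum_i lambda_i a_i = (0, 0)
  -> stationarity OK
Primal feasibility (all g_i <= 0): FAILS
Dual feasibility (all lambda_i >= 0): OK
Complementary slackness (lambda_i * g_i(x) = 0 for all i): OK

Verdict: the first failing condition is primal_feasibility -> primal.

primal


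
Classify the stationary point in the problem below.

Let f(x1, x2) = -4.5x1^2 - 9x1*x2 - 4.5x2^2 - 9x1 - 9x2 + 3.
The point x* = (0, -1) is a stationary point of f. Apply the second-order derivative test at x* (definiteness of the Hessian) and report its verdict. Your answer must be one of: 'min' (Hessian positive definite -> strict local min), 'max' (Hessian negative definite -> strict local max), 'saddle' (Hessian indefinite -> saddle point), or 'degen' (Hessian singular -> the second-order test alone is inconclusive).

Compute the Hessian H = grad^2 f:
  H = [[-9, -9], [-9, -9]]
Verify stationarity: grad f(x*) = H x* + g = (0, 0).
Eigenvalues of H: -18, 0.
H has a zero eigenvalue (singular; negative semidefinite but not definite), so H is neither positive definite, negative definite, nor indefinite. The second-order test alone is inconclusive -> degen.
(Indeed, f is constant along the null direction of H through x*, so x* is not a strict local extremum.)

degen


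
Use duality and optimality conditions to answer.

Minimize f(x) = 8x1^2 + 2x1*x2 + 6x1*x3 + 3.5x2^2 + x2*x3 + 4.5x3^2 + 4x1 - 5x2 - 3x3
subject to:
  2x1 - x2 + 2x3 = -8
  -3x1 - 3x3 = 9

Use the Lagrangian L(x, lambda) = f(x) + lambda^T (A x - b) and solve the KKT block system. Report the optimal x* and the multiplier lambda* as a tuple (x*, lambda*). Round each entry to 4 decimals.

Form the Lagrangian:
  L(x, lambda) = (1/2) x^T Q x + c^T x + lambda^T (A x - b)
Stationarity (grad_x L = 0): Q x + c + A^T lambda = 0.
Primal feasibility: A x = b.

This gives the KKT block system:
  [ Q   A^T ] [ x     ]   [-c ]
  [ A    0  ] [ lambda ] = [ b ]

Solving the linear system:
  x*      = (-1.3846, 2, -1.6154)
  lambda* = (4.6154, -4.8718)
  f(x*)   = 35.0385

x* = (-1.3846, 2, -1.6154), lambda* = (4.6154, -4.8718)


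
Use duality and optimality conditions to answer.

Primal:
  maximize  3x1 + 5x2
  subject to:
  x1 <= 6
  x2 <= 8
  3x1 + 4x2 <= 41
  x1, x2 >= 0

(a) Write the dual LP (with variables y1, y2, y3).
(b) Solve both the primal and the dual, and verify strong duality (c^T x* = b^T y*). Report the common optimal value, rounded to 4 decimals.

The standard primal-dual pair for 'max c^T x s.t. A x <= b, x >= 0' is:
  Dual:  min b^T y  s.t.  A^T y >= c,  y >= 0.

So the dual LP is:
  minimize  6y1 + 8y2 + 41y3
  subject to:
    y1 + 3y3 >= 3
    y2 + 4y3 >= 5
    y1, y2, y3 >= 0

Solving the primal: x* = (3, 8).
  primal value c^T x* = 49.
Solving the dual: y* = (0, 1, 1).
  dual value b^T y* = 49.
Strong duality: c^T x* = b^T y*. Confirmed.

49


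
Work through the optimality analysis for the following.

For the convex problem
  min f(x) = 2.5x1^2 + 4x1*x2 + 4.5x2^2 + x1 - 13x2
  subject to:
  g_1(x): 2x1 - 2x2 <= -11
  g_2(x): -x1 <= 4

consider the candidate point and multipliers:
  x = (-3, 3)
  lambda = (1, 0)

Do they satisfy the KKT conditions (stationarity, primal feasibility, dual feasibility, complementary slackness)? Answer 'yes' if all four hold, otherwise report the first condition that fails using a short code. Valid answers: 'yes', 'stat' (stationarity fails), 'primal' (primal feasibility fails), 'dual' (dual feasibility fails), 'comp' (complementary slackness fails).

Gradient of f: grad f(x) = Q x + c = (-2, 2)
Constraint values g_i(x) = a_i^T x - b_i:
  g_1((-3, 3)) = -1
  g_2((-3, 3)) = -1
Stationarity residual: grad f(x) + sum_i lambda_i a_i = (0, 0)
  -> stationarity OK
Primal feasibility (all g_i <= 0): OK
Dual feasibility (all lambda_i >= 0): OK
Complementary slackness (lambda_i * g_i(x) = 0 for all i): FAILS

Verdict: the first failing condition is complementary_slackness -> comp.

comp


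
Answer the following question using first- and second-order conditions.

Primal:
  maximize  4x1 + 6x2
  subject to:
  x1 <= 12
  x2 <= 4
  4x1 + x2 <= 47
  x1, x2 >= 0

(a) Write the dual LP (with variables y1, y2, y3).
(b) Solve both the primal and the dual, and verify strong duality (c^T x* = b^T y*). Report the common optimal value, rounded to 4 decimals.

The standard primal-dual pair for 'max c^T x s.t. A x <= b, x >= 0' is:
  Dual:  min b^T y  s.t.  A^T y >= c,  y >= 0.

So the dual LP is:
  minimize  12y1 + 4y2 + 47y3
  subject to:
    y1 + 4y3 >= 4
    y2 + y3 >= 6
    y1, y2, y3 >= 0

Solving the primal: x* = (10.75, 4).
  primal value c^T x* = 67.
Solving the dual: y* = (0, 5, 1).
  dual value b^T y* = 67.
Strong duality: c^T x* = b^T y*. Confirmed.

67


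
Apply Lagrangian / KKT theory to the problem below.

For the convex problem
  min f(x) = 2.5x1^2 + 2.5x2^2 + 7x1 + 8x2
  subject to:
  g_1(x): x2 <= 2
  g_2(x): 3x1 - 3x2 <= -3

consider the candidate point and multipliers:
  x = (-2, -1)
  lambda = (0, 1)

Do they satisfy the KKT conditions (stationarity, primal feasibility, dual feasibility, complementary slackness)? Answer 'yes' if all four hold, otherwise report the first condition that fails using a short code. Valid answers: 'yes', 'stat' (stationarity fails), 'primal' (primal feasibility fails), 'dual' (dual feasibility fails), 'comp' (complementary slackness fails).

Gradient of f: grad f(x) = Q x + c = (-3, 3)
Constraint values g_i(x) = a_i^T x - b_i:
  g_1((-2, -1)) = -3
  g_2((-2, -1)) = 0
Stationarity residual: grad f(x) + sum_i lambda_i a_i = (0, 0)
  -> stationarity OK
Primal feasibility (all g_i <= 0): OK
Dual feasibility (all lambda_i >= 0): OK
Complementary slackness (lambda_i * g_i(x) = 0 for all i): OK

Verdict: yes, KKT holds.

yes


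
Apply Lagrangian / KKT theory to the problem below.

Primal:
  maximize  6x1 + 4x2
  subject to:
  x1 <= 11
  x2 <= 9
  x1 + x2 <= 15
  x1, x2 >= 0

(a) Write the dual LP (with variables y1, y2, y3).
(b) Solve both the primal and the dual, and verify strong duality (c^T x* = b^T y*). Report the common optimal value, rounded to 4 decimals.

The standard primal-dual pair for 'max c^T x s.t. A x <= b, x >= 0' is:
  Dual:  min b^T y  s.t.  A^T y >= c,  y >= 0.

So the dual LP is:
  minimize  11y1 + 9y2 + 15y3
  subject to:
    y1 + y3 >= 6
    y2 + y3 >= 4
    y1, y2, y3 >= 0

Solving the primal: x* = (11, 4).
  primal value c^T x* = 82.
Solving the dual: y* = (2, 0, 4).
  dual value b^T y* = 82.
Strong duality: c^T x* = b^T y*. Confirmed.

82


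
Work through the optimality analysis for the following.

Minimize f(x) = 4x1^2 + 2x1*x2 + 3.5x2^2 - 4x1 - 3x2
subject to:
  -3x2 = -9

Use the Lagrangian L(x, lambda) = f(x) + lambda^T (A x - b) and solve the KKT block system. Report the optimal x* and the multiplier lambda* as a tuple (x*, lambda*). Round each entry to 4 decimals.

Form the Lagrangian:
  L(x, lambda) = (1/2) x^T Q x + c^T x + lambda^T (A x - b)
Stationarity (grad_x L = 0): Q x + c + A^T lambda = 0.
Primal feasibility: A x = b.

This gives the KKT block system:
  [ Q   A^T ] [ x     ]   [-c ]
  [ A    0  ] [ lambda ] = [ b ]

Solving the linear system:
  x*      = (-0.25, 3)
  lambda* = (5.8333)
  f(x*)   = 22.25

x* = (-0.25, 3), lambda* = (5.8333)


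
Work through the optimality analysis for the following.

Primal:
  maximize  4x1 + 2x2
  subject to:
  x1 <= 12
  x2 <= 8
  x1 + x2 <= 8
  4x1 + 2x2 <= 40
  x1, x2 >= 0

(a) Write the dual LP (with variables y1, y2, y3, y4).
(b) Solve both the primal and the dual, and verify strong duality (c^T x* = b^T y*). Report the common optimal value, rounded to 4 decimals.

The standard primal-dual pair for 'max c^T x s.t. A x <= b, x >= 0' is:
  Dual:  min b^T y  s.t.  A^T y >= c,  y >= 0.

So the dual LP is:
  minimize  12y1 + 8y2 + 8y3 + 40y4
  subject to:
    y1 + y3 + 4y4 >= 4
    y2 + y3 + 2y4 >= 2
    y1, y2, y3, y4 >= 0

Solving the primal: x* = (8, 0).
  primal value c^T x* = 32.
Solving the dual: y* = (0, 0, 4, 0).
  dual value b^T y* = 32.
Strong duality: c^T x* = b^T y*. Confirmed.

32


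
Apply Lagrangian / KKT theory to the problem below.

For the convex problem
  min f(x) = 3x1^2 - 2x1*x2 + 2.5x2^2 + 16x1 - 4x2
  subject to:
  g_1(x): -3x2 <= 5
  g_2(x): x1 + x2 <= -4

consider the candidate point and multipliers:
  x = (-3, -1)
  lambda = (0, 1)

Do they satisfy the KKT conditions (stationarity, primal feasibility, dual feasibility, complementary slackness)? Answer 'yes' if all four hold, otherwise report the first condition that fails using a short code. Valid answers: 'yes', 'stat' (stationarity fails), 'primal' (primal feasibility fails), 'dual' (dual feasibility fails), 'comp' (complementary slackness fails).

Gradient of f: grad f(x) = Q x + c = (0, -3)
Constraint values g_i(x) = a_i^T x - b_i:
  g_1((-3, -1)) = -2
  g_2((-3, -1)) = 0
Stationarity residual: grad f(x) + sum_i lambda_i a_i = (1, -2)
  -> stationarity FAILS
Primal feasibility (all g_i <= 0): OK
Dual feasibility (all lambda_i >= 0): OK
Complementary slackness (lambda_i * g_i(x) = 0 for all i): OK

Verdict: the first failing condition is stationarity -> stat.

stat
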